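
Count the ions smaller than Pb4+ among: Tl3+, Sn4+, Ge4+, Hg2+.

2

Ge4+: 28 e⁻, Z=32, Sn4+: 46 e⁻, Z=50, Pb4+: 78 e⁻, Z=82, Tl3+: 78 e⁻, Z=81, Hg2+: 78 e⁻, Z=80. Ge4+ < Sn4+ (same group, 1 shell fewer); Sn4+ < Pb4+ (same group, 1 shell fewer); Pb4+ < Tl3+ (both 78 e⁻, Z=82>81); Tl3+ < Hg2+ (isoelectronic, higher Z=81 is smaller).
Ordering all of them (including Pb4+) by radius gives Ge4+ < Sn4+ < Pb4+ < Tl3+ < Hg2+. Count: 2.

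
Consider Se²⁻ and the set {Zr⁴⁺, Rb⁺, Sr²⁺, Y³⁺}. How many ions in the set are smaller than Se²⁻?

4

These species are isoelectronic with 36 electrons. The only difference is the number of protons: Zr⁴⁺ (Z=40), Y³⁺ (Z=39), Sr²⁺ (Z=38), Rb⁺ (Z=37), Se²⁻ (Z=34). The strongest nuclear pull (Zr⁴⁺) gives the smallest ion.
Placing each against Se²⁻: smaller — Zr⁴⁺, Y³⁺, Sr²⁺, Rb⁺; larger — none. That's 4.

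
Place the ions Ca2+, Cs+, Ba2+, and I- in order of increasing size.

First list Z and electron count for each: Ca2+ has 18 e⁻ (Z=20), Ba2+ has 54 e⁻ (Z=56), Cs+ has 54 e⁻ (Z=55), I- has 54 e⁻ (Z=53). Ca2+ < Ba2+ (same group, 2 shells fewer); Ba2+ < Cs+ (both 54 e⁻, Z=56>55); Cs+ < I- (isoelectronic, higher Z=55 is smaller).

Ca2+ < Ba2+ < Cs+ < I-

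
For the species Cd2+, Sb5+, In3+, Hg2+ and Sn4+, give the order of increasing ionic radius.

Sb5+ < Sn4+ < In3+ < Cd2+ < Hg2+

First list Z and electron count for each: Sb5+ has 46 e⁻ (Z=51), Sn4+ has 46 e⁻ (Z=50), In3+ has 46 e⁻ (Z=49), Cd2+ has 46 e⁻ (Z=48), Hg2+ has 78 e⁻ (Z=80). Sb5+ < Sn4+ (isoelectronic, higher Z=51 is smaller); Sn4+ < In3+ (isoelectronic, higher Z=50 is smaller); In3+ < Cd2+ (both 46 e⁻, Z=49>48); Cd2+ < Hg2+ (same group, 1 shell fewer).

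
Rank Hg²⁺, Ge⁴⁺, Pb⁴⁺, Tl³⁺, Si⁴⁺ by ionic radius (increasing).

Si⁴⁺ < Ge⁴⁺ < Pb⁴⁺ < Tl³⁺ < Hg²⁺

Si⁴⁺ has 10 e⁻ (Z=14), Ge⁴⁺ has 28 e⁻ (Z=32), Pb⁴⁺ has 78 e⁻ (Z=82), Tl³⁺ has 78 e⁻ (Z=81), Hg²⁺ has 78 e⁻ (Z=80). Si⁴⁺ < Ge⁴⁺ (same group, period 3 vs 4); Ge⁴⁺ < Pb⁴⁺ (same group, 2 shells fewer); Pb⁴⁺ < Tl³⁺ (isoelectronic, higher Z=82 is smaller); Tl³⁺ < Hg²⁺ (both 78 e⁻, Z=81>80).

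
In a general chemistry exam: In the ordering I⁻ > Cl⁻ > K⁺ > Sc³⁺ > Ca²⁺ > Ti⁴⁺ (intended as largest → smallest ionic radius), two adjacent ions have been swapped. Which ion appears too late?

Ca²⁺

Compare adjacent ions: both have 18 electrons but Z(Sc)=21 > Z(Ca)=20, so Sc³⁺ should be the smaller of the two — yet in this decreasing list Sc³⁺ sits before Ca²⁺. Nothing else is reversed, so Ca²⁺ should move one place to the left.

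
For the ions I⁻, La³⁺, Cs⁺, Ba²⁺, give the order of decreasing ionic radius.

I⁻ > Cs⁺ > Ba²⁺ > La³⁺

Each ion has 54 electrons. The ranking follows nuclear charge in reverse — greater Z gives a smaller radius. La³⁺ (Z=57), Ba²⁺ (Z=56), Cs⁺ (Z=55), I⁻ (Z=53).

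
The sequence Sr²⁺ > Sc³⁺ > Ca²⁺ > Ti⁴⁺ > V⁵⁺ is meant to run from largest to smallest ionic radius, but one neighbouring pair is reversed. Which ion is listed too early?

Compare adjacent ions: they are isoelectronic (18 e⁻) and Sc has more protons than Ca (21 vs 20), making Sc³⁺ smaller — yet in this decreasing list Sc³⁺ sits before Ca²⁺. Nothing else is reversed, so Sc³⁺ should move one place to the right.

Sc³⁺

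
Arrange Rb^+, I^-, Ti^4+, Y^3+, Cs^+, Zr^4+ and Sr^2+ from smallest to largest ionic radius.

Electron counts and nuclear charges: Ti^4+ (Z=22, 18 e⁻), Zr^4+ (Z=40, 36 e⁻), Y^3+ (Z=39, 36 e⁻), Sr^2+ (Z=38, 36 e⁻), Rb^+ (Z=37, 36 e⁻), Cs^+ (Z=55, 54 e⁻), I^- (Z=53, 54 e⁻). Ti^4+ < Zr^4+ (same group, 1 shell fewer); Zr^4+ < Y^3+ (both 36 e⁻, Z=40>39); Y^3+ < Sr^2+ (both 36 e⁻, Z=39>38); Sr^2+ < Rb^+ (both 36 e⁻, Z=38>37); Rb^+ < Cs^+ (same group, period 5 vs 6); Cs^+ < I^- (both 54 e⁻, Z=55>53).

Ti^4+ < Zr^4+ < Y^3+ < Sr^2+ < Rb^+ < Cs^+ < I^-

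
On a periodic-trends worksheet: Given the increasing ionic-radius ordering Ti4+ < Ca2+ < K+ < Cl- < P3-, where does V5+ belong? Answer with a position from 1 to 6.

1

These species are isoelectronic with 18 electrons. The only difference is the number of protons: V5+ (Z=23), Ti4+ (Z=22), Ca2+ (Z=20), K+ (Z=19), Cl- (Z=17), P3- (Z=15). The strongest nuclear pull (V5+) gives the smallest ion.
With V5+ included the full order is V5+ < Ti4+ < Ca2+ < K+ < Cl- < P3-, so it takes position 1.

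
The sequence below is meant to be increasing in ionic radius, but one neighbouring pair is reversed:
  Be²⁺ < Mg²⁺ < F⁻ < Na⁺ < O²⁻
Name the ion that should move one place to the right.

F⁻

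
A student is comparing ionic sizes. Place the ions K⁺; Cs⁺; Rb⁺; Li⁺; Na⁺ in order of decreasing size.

Cs⁺ > Rb⁺ > K⁺ > Na⁺ > Li⁺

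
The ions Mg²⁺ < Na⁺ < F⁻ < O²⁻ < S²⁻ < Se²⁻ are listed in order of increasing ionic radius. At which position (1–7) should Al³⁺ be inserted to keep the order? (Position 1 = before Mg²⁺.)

1

Work out protons and electrons: Al³⁺: 10 e⁻, Z=13, Mg²⁺: 10 e⁻, Z=12, Na⁺: 10 e⁻, Z=11, F⁻: 10 e⁻, Z=9, O²⁻: 10 e⁻, Z=8, S²⁻: 18 e⁻, Z=16, Se²⁻: 36 e⁻, Z=34. Al³⁺ < Mg²⁺ (isoelectronic, higher Z=13 is smaller); Mg²⁺ < Na⁺ (both 10 e⁻, Z=12>11); Na⁺ < F⁻ (both 10 e⁻, Z=11>9); F⁻ < O²⁻ (isoelectronic, higher Z=9 is smaller); O²⁻ < S²⁻ (same group, period 2 vs 3); S²⁻ < Se²⁻ (same group, 1 shell fewer).
Putting Al³⁺ in gives Al³⁺ < Mg²⁺ < Na⁺ < F⁻ < O²⁻ < S²⁻ < Se²⁻; it lands at slot 1.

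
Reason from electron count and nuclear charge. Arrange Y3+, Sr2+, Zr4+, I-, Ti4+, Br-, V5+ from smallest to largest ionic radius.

V5+ < Ti4+ < Zr4+ < Y3+ < Sr2+ < Br- < I-

First list Z and electron count for each: V5+: 18 e⁻, Z=23, Ti4+: 18 e⁻, Z=22, Zr4+: 36 e⁻, Z=40, Y3+: 36 e⁻, Z=39, Sr2+: 36 e⁻, Z=38, Br-: 36 e⁻, Z=35, I-: 54 e⁻, Z=53. V5+ < Ti4+ (isoelectronic, higher Z=23 is smaller); Ti4+ < Zr4+ (same group, 1 shell fewer); Zr4+ < Y3+ (isoelectronic, higher Z=40 is smaller); Y3+ < Sr2+ (both 36 e⁻, Z=39>38); Sr2+ < Br- (both 36 e⁻, Z=38>35); Br- < I- (same group, period 4 vs 5).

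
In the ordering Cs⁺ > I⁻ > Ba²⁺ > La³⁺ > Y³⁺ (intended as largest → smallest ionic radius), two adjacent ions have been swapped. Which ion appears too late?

I⁻

Check each adjacent pair. Cs⁺ and I⁻ are reversed: both have 54 electrons but Z(Cs)=55 > Z(I)=53, so Cs⁺ should be the smaller of the two. No other neighbouring pair contradicts the periodic trends, so I⁻ is the ion listed too late.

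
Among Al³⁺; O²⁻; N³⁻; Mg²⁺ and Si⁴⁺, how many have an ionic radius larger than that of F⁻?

2

Isoelectronic series (10 e⁻ each). Size is set by nuclear charge: more protons means a smaller ion. Si⁴⁺ (Z=14), Al³⁺ (Z=13), Mg²⁺ (Z=12), F⁻ (Z=9), O²⁻ (Z=8), N³⁻ (Z=7).
Ordering all of them (including F⁻) by radius gives Si⁴⁺ < Al³⁺ < Mg²⁺ < F⁻ < O²⁻ < N³⁻. So 2 are larger.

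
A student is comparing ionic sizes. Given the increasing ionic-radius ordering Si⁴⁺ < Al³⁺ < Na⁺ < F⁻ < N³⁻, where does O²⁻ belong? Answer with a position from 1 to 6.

These species are isoelectronic with 10 electrons. The only difference is the number of protons: Si⁴⁺ (Z=14), Al³⁺ (Z=13), Na⁺ (Z=11), F⁻ (Z=9), O²⁻ (Z=8), N³⁻ (Z=7). The strongest nuclear pull (Si⁴⁺) gives the smallest ion.
The complete sequence is Si⁴⁺ < Al³⁺ < Na⁺ < F⁻ < O²⁻ < N³⁻. O²⁻ sits at position 5.

5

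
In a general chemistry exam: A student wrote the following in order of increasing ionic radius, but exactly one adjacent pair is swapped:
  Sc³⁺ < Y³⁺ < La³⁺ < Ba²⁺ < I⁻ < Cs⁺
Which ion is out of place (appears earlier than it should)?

Scanning neighbour by neighbour, only I⁻/Cs⁺ violates a trend: they are isoelectronic (54 e⁻) and Cs has more protons than I (55 vs 53), making Cs⁺ smaller. That makes I⁻ the one sitting a position early relative to where it belongs.

I⁻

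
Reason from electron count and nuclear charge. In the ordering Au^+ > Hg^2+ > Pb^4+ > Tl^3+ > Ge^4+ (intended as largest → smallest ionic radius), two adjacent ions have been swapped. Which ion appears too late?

Compare adjacent ions: Pb^4+ and Tl^3+ share 78 electrons; the higher nuclear charge on Pb (Z=82) contracts it more, so Pb^4+ < Tl^3+ — yet in this decreasing list Pb^4+ sits before Tl^3+. Nothing else is reversed, so Tl^3+ should move one place to the left.

Tl^3+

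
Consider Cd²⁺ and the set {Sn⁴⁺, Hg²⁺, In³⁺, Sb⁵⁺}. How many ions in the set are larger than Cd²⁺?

1

First list Z and electron count for each: Sb⁵⁺ has 46 e⁻ (Z=51), Sn⁴⁺ has 46 e⁻ (Z=50), In³⁺ has 46 e⁻ (Z=49), Cd²⁺ has 46 e⁻ (Z=48), Hg²⁺ has 78 e⁻ (Z=80). Sb⁵⁺ < Sn⁴⁺ (both 46 e⁻, Z=51>50); Sn⁴⁺ < In³⁺ (both 46 e⁻, Z=50>49); In³⁺ < Cd²⁺ (isoelectronic, higher Z=49 is smaller); Cd²⁺ < Hg²⁺ (same group, period 5 vs 6).
Placing each against Cd²⁺: smaller — Sb⁵⁺, Sn⁴⁺, In³⁺; larger — Hg²⁺. So 1 is larger.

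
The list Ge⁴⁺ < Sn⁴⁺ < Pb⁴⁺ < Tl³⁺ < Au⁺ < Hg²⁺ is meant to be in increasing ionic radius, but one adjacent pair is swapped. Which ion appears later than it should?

Hg²⁺

Scanning neighbour by neighbour, only Au⁺/Hg²⁺ violates a trend: Hg²⁺ and Au⁺ share 78 electrons; the higher nuclear charge on Hg (Z=80) contracts it more, so Hg²⁺ < Au⁺. That makes Hg²⁺ the one sitting a position late relative to where it belongs.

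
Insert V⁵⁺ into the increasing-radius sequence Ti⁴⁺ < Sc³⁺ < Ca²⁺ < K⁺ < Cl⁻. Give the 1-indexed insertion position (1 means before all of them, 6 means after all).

These species are isoelectronic with 18 electrons. The only difference is the number of protons: V⁵⁺ (Z=23), Ti⁴⁺ (Z=22), Sc³⁺ (Z=21), Ca²⁺ (Z=20), K⁺ (Z=19), Cl⁻ (Z=17). The strongest nuclear pull (V⁵⁺) gives the smallest ion.
With V⁵⁺ included the full order is V⁵⁺ < Ti⁴⁺ < Sc³⁺ < Ca²⁺ < K⁺ < Cl⁻, so it takes position 1.

1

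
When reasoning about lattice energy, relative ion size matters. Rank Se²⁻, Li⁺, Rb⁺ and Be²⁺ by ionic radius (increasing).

Be²⁺ < Li⁺ < Rb⁺ < Se²⁻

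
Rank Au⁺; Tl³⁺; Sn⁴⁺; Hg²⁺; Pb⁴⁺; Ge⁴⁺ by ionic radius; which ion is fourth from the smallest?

Tl³⁺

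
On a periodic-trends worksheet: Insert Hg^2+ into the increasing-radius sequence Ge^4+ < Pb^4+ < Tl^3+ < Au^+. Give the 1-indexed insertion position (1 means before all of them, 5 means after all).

4

Work out protons and electrons: Ge^4+ has 28 e⁻ (Z=32), Pb^4+ has 78 e⁻ (Z=82), Tl^3+ has 78 e⁻ (Z=81), Hg^2+ has 78 e⁻ (Z=80), Au^+ has 78 e⁻ (Z=79). Ge^4+ < Pb^4+ (same group, 2 shells fewer); Pb^4+ < Tl^3+ (isoelectronic, higher Z=82 is smaller); Tl^3+ < Hg^2+ (both 78 e⁻, Z=81>80); Hg^2+ < Au^+ (both 78 e⁻, Z=80>79).
Merged order: Ge^4+ < Pb^4+ < Tl^3+ < Hg^2+ < Au^+ — Hg^2+ is number 4.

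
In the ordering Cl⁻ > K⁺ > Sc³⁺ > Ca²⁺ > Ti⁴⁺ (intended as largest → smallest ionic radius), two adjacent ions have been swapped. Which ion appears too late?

Scanning neighbour by neighbour, only Sc³⁺/Ca²⁺ violates a trend: they are isoelectronic (18 e⁻) and Sc has more protons than Ca (21 vs 20), making Sc³⁺ smaller. That makes Ca²⁺ the one sitting a position late relative to where it belongs.

Ca²⁺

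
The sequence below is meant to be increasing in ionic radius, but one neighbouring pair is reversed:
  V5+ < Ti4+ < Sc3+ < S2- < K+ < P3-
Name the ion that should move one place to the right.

S2-

Scanning neighbour by neighbour, only S2-/K+ violates a trend: they are isoelectronic (18 e⁻) and K has more protons than S (19 vs 16), making K+ smaller. That makes S2- the one sitting a position early relative to where it belongs.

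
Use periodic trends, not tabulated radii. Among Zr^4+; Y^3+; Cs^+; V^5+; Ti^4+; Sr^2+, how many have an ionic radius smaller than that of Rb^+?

5

Work out protons and electrons: V^5+ (Z=23, 18 e⁻), Ti^4+ (Z=22, 18 e⁻), Zr^4+ (Z=40, 36 e⁻), Y^3+ (Z=39, 36 e⁻), Sr^2+ (Z=38, 36 e⁻), Rb^+ (Z=37, 36 e⁻), Cs^+ (Z=55, 54 e⁻). V^5+ < Ti^4+ (isoelectronic, higher Z=23 is smaller); Ti^4+ < Zr^4+ (same group, 1 shell fewer); Zr^4+ < Y^3+ (both 36 e⁻, Z=40>39); Y^3+ < Sr^2+ (both 36 e⁻, Z=39>38); Sr^2+ < Rb^+ (isoelectronic, higher Z=38 is smaller); Rb^+ < Cs^+ (same group, period 5 vs 6).
Placing each against Rb^+: smaller — V^5+, Ti^4+, Zr^4+, Y^3+, Sr^2+; larger — Cs^+. So 5 are smaller.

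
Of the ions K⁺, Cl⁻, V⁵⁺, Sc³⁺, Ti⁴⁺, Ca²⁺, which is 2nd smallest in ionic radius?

Ti⁴⁺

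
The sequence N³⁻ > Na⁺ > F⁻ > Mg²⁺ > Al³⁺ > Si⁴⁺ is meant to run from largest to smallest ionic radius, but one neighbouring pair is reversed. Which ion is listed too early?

Na⁺

Compare adjacent ions: Na⁺ and F⁻ share 10 electrons; the higher nuclear charge on Na (Z=11) contracts it more, so Na⁺ < F⁻ — yet in this decreasing list Na⁺ sits before F⁻. Nothing else is reversed, so Na⁺ should move one place to the right.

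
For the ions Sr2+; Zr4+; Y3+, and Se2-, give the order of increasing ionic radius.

Zr4+ < Y3+ < Sr2+ < Se2-

Each ion has 36 electrons. The ranking follows nuclear charge in reverse — greater Z gives a smaller radius. Zr4+ (Z=40), Y3+ (Z=39), Sr2+ (Z=38), Se2- (Z=34).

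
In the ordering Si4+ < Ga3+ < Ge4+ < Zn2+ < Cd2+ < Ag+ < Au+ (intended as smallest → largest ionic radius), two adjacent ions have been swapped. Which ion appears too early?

Ga3+

Check each adjacent pair. Ga3+ and Ge4+ are reversed: both have 28 electrons but Z(Ge)=32 > Z(Ga)=31, so Ge4+ should be the smaller of the two. No other neighbouring pair contradicts the periodic trends, so Ga3+ is the ion listed too early.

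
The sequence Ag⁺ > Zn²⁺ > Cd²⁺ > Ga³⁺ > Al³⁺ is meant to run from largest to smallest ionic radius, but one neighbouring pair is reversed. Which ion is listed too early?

Zn²⁺

The pair Zn²⁺, Cd²⁺ is the wrong way round — Zn²⁺ and Cd²⁺ are in one column with the same charge; the lighter period-4 ion has one fewer shell and is smaller. All other adjacent pairs agree with periodic trends, so Zn²⁺ is the misplaced ion.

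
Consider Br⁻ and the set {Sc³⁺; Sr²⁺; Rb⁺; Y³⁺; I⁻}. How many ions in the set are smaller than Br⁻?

4

Work out protons and electrons: Sc³⁺ has 18 e⁻ (Z=21), Y³⁺ has 36 e⁻ (Z=39), Sr²⁺ has 36 e⁻ (Z=38), Rb⁺ has 36 e⁻ (Z=37), Br⁻ has 36 e⁻ (Z=35), I⁻ has 54 e⁻ (Z=53). Sc³⁺ < Y³⁺ (same group, period 4 vs 5); Y³⁺ < Sr²⁺ (both 36 e⁻, Z=39>38); Sr²⁺ < Rb⁺ (isoelectronic, higher Z=38 is smaller); Rb⁺ < Br⁻ (isoelectronic, higher Z=37 is smaller); Br⁻ < I⁻ (same group, 1 shell fewer).
Ordering all of them (including Br⁻) by radius gives Sc³⁺ < Y³⁺ < Sr²⁺ < Rb⁺ < Br⁻ < I⁻. Count: 4.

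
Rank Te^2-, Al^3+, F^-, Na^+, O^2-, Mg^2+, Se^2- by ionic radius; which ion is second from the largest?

Se^2-

Work out protons and electrons: Al^3+ (Z=13, 10 e⁻), Mg^2+ (Z=12, 10 e⁻), Na^+ (Z=11, 10 e⁻), F^- (Z=9, 10 e⁻), O^2- (Z=8, 10 e⁻), Se^2- (Z=34, 36 e⁻), Te^2- (Z=52, 54 e⁻). Al^3+ < Mg^2+ (isoelectronic, higher Z=13 is smaller); Mg^2+ < Na^+ (both 10 e⁻, Z=12>11); Na^+ < F^- (both 10 e⁻, Z=11>9); F^- < O^2- (both 10 e⁻, Z=9>8); O^2- < Se^2- (same group, 2 shells fewer); Se^2- < Te^2- (same group, period 4 vs 5).
So the order is Al^3+ < Mg^2+ < Na^+ < F^- < O^2- < Se^2- < Te^2-; the 2nd-largest ion is Se^2-.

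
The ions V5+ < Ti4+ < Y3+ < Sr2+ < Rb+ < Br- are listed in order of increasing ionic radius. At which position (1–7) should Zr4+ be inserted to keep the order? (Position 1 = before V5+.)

Electron counts and nuclear charges: V5+ has 18 e⁻ (Z=23), Ti4+ has 18 e⁻ (Z=22), Zr4+ has 36 e⁻ (Z=40), Y3+ has 36 e⁻ (Z=39), Sr2+ has 36 e⁻ (Z=38), Rb+ has 36 e⁻ (Z=37), Br- has 36 e⁻ (Z=35). V5+ < Ti4+ (isoelectronic, higher Z=23 is smaller); Ti4+ < Zr4+ (same group, period 4 vs 5); Zr4+ < Y3+ (isoelectronic, higher Z=40 is smaller); Y3+ < Sr2+ (both 36 e⁻, Z=39>38); Sr2+ < Rb+ (both 36 e⁻, Z=38>37); Rb+ < Br- (both 36 e⁻, Z=37>35).
With Zr4+ included the full order is V5+ < Ti4+ < Zr4+ < Y3+ < Sr2+ < Rb+ < Br-, so it takes position 3.

3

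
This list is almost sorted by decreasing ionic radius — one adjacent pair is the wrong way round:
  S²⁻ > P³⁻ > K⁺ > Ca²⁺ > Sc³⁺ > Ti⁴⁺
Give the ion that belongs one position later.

Scanning neighbour by neighbour, only S²⁻/P³⁻ violates a trend: they are isoelectronic (18 e⁻) and S has more protons than P (16 vs 15), making S²⁻ smaller. That makes S²⁻ the one sitting a position early relative to where it belongs.

S²⁻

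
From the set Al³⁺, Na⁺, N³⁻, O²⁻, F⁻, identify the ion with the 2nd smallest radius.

Na⁺

All of these have 10 electrons (isoelectronic). With the same electron cloud, the ion with the most protons pulls it in tightest. Nuclear charges: Al³⁺ (Z=13), Na⁺ (Z=11), F⁻ (Z=9), O²⁻ (Z=8), N³⁻ (Z=7). Highest Z is smallest.
That gives Al³⁺ < Na⁺ < F⁻ < O²⁻ < N³⁻. From the smallest end, number 2 is Na⁺.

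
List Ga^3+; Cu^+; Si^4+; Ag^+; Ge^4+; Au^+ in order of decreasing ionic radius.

Electron counts and nuclear charges: Si^4+ (Z=14, 10 e⁻), Ge^4+ (Z=32, 28 e⁻), Ga^3+ (Z=31, 28 e⁻), Cu^+ (Z=29, 28 e⁻), Ag^+ (Z=47, 46 e⁻), Au^+ (Z=79, 78 e⁻). Si^4+ < Ge^4+ (same group, 1 shell fewer); Ge^4+ < Ga^3+ (isoelectronic, higher Z=32 is smaller); Ga^3+ < Cu^+ (isoelectronic, higher Z=31 is smaller); Cu^+ < Ag^+ (same group, 1 shell fewer); Ag^+ < Au^+ (same group, 1 shell fewer).

Au^+ > Ag^+ > Cu^+ > Ga^3+ > Ge^4+ > Si^4+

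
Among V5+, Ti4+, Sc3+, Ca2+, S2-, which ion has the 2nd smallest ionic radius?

Ti4+

All of these have 18 electrons (isoelectronic). With the same electron cloud, the ion with the most protons pulls it in tightest. Nuclear charges: V5+ (Z=23), Ti4+ (Z=22), Sc3+ (Z=21), Ca2+ (Z=20), S2- (Z=16). Highest Z is smallest.
Full ascending order: V5+ < Ti4+ < Sc3+ < Ca2+ < S2-. Counting from the smallest, position 2 is Ti4+.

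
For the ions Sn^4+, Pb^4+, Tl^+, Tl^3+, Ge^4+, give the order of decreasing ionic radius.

Tabulating Z and e⁻: Ge^4+: 28 e⁻, Z=32, Sn^4+: 46 e⁻, Z=50, Pb^4+: 78 e⁻, Z=82, Tl^3+: 78 e⁻, Z=81, Tl^+: 80 e⁻, Z=81. Ge^4+ < Sn^4+ (same group, period 4 vs 5); Sn^4+ < Pb^4+ (same group, 1 shell fewer); Pb^4+ < Tl^3+ (both 78 e⁻, Z=82>81); Tl^3+ < Tl^+ (same element, +3 vs +1).

Tl^+ > Tl^3+ > Pb^4+ > Sn^4+ > Ge^4+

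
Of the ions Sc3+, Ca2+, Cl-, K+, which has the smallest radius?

Sc3+

All of these have 18 electrons (isoelectronic). With the same electron cloud, the ion with the most protons pulls it in tightest. Nuclear charges: Sc3+ (Z=21), Ca2+ (Z=20), K+ (Z=19), Cl- (Z=17). Highest Z is smallest.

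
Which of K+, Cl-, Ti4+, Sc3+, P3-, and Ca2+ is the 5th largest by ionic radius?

Sc3+

All of these have 18 electrons (isoelectronic). With the same electron cloud, the ion with the most protons pulls it in tightest. Nuclear charges: Ti4+ (Z=22), Sc3+ (Z=21), Ca2+ (Z=20), K+ (Z=19), Cl- (Z=17), P3- (Z=15). Highest Z is smallest.
That gives Ti4+ < Sc3+ < Ca2+ < K+ < Cl- < P3-. From the largest end, number 5 is Sc3+.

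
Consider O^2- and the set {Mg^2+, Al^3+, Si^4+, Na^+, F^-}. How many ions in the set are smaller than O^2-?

5

All of these have 10 electrons (isoelectronic). With the same electron cloud, the ion with the most protons pulls it in tightest. Nuclear charges: Si^4+ (Z=14), Al^3+ (Z=13), Mg^2+ (Z=12), Na^+ (Z=11), F^- (Z=9), O^2- (Z=8). Highest Z is smallest.
Placing each against O^2-: smaller — Si^4+, Al^3+, Mg^2+, Na^+, F^-; larger — none. So 5 are smaller.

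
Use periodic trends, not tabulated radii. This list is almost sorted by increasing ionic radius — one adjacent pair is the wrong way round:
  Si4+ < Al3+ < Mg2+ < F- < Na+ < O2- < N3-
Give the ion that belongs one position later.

F-

Check each adjacent pair. F- and Na+ are reversed: both have 10 electrons but Z(Na)=11 > Z(F)=9, so Na+ should be the smaller of the two. No other neighbouring pair contradicts the periodic trends, so F- is the ion listed too early.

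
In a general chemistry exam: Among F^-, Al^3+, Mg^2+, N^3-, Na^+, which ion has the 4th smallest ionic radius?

F^-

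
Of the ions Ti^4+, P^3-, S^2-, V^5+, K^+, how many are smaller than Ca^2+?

2

Each ion has 18 electrons. The ranking follows nuclear charge in reverse — greater Z gives a smaller radius. V^5+ (Z=23), Ti^4+ (Z=22), Ca^2+ (Z=20), K^+ (Z=19), S^2- (Z=16), P^3- (Z=15).
Overall: V^5+ < Ti^4+ < Ca^2+ < K^+ < S^2- < P^3-. Ca^2+ has 2 below it and 3 above. So 2 are smaller.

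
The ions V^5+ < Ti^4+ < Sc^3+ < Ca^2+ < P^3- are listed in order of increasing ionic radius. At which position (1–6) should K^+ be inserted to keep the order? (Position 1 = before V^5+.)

These species are isoelectronic with 18 electrons. The only difference is the number of protons: V^5+ (Z=23), Ti^4+ (Z=22), Sc^3+ (Z=21), Ca^2+ (Z=20), K^+ (Z=19), P^3- (Z=15). The strongest nuclear pull (V^5+) gives the smallest ion.
With K^+ included the full order is V^5+ < Ti^4+ < Sc^3+ < Ca^2+ < K^+ < P^3-, so it takes position 5.

5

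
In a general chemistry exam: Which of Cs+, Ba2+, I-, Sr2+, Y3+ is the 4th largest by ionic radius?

Sr2+

Y3+ (Z=39, 36 e⁻), Sr2+ (Z=38, 36 e⁻), Ba2+ (Z=56, 54 e⁻), Cs+ (Z=55, 54 e⁻), I- (Z=53, 54 e⁻). Y3+ < Sr2+ (both 36 e⁻, Z=39>38); Sr2+ < Ba2+ (same group, period 5 vs 6); Ba2+ < Cs+ (both 54 e⁻, Z=56>55); Cs+ < I- (isoelectronic, higher Z=55 is smaller).
That gives Y3+ < Sr2+ < Ba2+ < Cs+ < I-. From the largest end, number 4 is Sr2+.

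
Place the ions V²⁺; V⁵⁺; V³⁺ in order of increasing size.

For a single element, ionic radius drops as positive charge rises — V⁵⁺ < V²⁺.

V⁵⁺ < V³⁺ < V²⁺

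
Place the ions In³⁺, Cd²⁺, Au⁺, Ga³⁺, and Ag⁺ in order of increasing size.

Ga³⁺ < In³⁺ < Cd²⁺ < Ag⁺ < Au⁺

First list Z and electron count for each: Ga³⁺: 28 e⁻, Z=31, In³⁺: 46 e⁻, Z=49, Cd²⁺: 46 e⁻, Z=48, Ag⁺: 46 e⁻, Z=47, Au⁺: 78 e⁻, Z=79. Ga³⁺ < In³⁺ (same group, period 4 vs 5); In³⁺ < Cd²⁺ (both 46 e⁻, Z=49>48); Cd²⁺ < Ag⁺ (both 46 e⁻, Z=48>47); Ag⁺ < Au⁺ (same group, 1 shell fewer).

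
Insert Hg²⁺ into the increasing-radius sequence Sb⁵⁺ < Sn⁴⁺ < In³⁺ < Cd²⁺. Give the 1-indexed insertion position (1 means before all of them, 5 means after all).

5

Work out protons and electrons: Sb⁵⁺ (Z=51, 46 e⁻), Sn⁴⁺ (Z=50, 46 e⁻), In³⁺ (Z=49, 46 e⁻), Cd²⁺ (Z=48, 46 e⁻), Hg²⁺ (Z=80, 78 e⁻). Sb⁵⁺ < Sn⁴⁺ (both 46 e⁻, Z=51>50); Sn⁴⁺ < In³⁺ (isoelectronic, higher Z=50 is smaller); In³⁺ < Cd²⁺ (isoelectronic, higher Z=49 is smaller); Cd²⁺ < Hg²⁺ (same group, period 5 vs 6).
Merged order: Sb⁵⁺ < Sn⁴⁺ < In³⁺ < Cd²⁺ < Hg²⁺ — Hg²⁺ is number 5.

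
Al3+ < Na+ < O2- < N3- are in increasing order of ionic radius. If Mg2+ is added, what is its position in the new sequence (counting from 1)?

2

These species are isoelectronic with 10 electrons. The only difference is the number of protons: Al3+ (Z=13), Mg2+ (Z=12), Na+ (Z=11), O2- (Z=8), N3- (Z=7). The strongest nuclear pull (Al3+) gives the smallest ion.
Merged order: Al3+ < Mg2+ < Na+ < O2- < N3- — Mg2+ is number 2.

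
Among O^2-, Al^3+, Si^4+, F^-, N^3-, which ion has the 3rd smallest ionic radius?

These species are isoelectronic with 10 electrons. The only difference is the number of protons: Si^4+ (Z=14), Al^3+ (Z=13), F^- (Z=9), O^2- (Z=8), N^3- (Z=7). The strongest nuclear pull (Si^4+) gives the smallest ion.
That gives Si^4+ < Al^3+ < F^- < O^2- < N^3-. From the smallest end, number 3 is F^-.

F^-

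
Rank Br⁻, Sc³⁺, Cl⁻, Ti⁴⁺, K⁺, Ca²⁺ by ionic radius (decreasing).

Br⁻ > Cl⁻ > K⁺ > Ca²⁺ > Sc³⁺ > Ti⁴⁺

Electron counts and nuclear charges: Ti⁴⁺ has 18 e⁻ (Z=22), Sc³⁺ has 18 e⁻ (Z=21), Ca²⁺ has 18 e⁻ (Z=20), K⁺ has 18 e⁻ (Z=19), Cl⁻ has 18 e⁻ (Z=17), Br⁻ has 36 e⁻ (Z=35). Ti⁴⁺ < Sc³⁺ (both 18 e⁻, Z=22>21); Sc³⁺ < Ca²⁺ (both 18 e⁻, Z=21>20); Ca²⁺ < K⁺ (both 18 e⁻, Z=20>19); K⁺ < Cl⁻ (both 18 e⁻, Z=19>17); Cl⁻ < Br⁻ (same group, period 3 vs 4).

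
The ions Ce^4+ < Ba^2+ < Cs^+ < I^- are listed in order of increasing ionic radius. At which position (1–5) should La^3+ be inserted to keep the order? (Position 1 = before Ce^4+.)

All of these have 54 electrons (isoelectronic). With the same electron cloud, the ion with the most protons pulls it in tightest. Nuclear charges: Ce^4+ (Z=58), La^3+ (Z=57), Ba^2+ (Z=56), Cs^+ (Z=55), I^- (Z=53). Highest Z is smallest.
The complete sequence is Ce^4+ < La^3+ < Ba^2+ < Cs^+ < I^-. La^3+ sits at position 2.

2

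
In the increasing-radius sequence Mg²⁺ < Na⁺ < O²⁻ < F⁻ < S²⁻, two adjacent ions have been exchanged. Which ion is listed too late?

F⁻

Check each adjacent pair. O²⁻ and F⁻ are reversed: F⁻ and O²⁻ share 10 electrons; the higher nuclear charge on F (Z=9) contracts it more, so F⁻ < O²⁻. No other neighbouring pair contradicts the periodic trends, so F⁻ is the ion listed too late.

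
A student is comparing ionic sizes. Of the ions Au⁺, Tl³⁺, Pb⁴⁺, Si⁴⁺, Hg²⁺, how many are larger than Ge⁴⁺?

First list Z and electron count for each: Si⁴⁺: 10 e⁻, Z=14, Ge⁴⁺: 28 e⁻, Z=32, Pb⁴⁺: 78 e⁻, Z=82, Tl³⁺: 78 e⁻, Z=81, Hg²⁺: 78 e⁻, Z=80, Au⁺: 78 e⁻, Z=79. Si⁴⁺ < Ge⁴⁺ (same group, period 3 vs 4); Ge⁴⁺ < Pb⁴⁺ (same group, 2 shells fewer); Pb⁴⁺ < Tl³⁺ (isoelectronic, higher Z=82 is smaller); Tl³⁺ < Hg²⁺ (isoelectronic, higher Z=81 is smaller); Hg²⁺ < Au⁺ (isoelectronic, higher Z=80 is smaller).
Overall: Si⁴⁺ < Ge⁴⁺ < Pb⁴⁺ < Tl³⁺ < Hg²⁺ < Au⁺. Ge⁴⁺ has 1 below it and 4 above. So 4 are larger.

4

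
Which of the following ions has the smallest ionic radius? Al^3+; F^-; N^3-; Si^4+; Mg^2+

Si^4+

These species are isoelectronic with 10 electrons. The only difference is the number of protons: Si^4+ (Z=14), Al^3+ (Z=13), Mg^2+ (Z=12), F^- (Z=9), N^3- (Z=7). The strongest nuclear pull (Si^4+) gives the smallest ion.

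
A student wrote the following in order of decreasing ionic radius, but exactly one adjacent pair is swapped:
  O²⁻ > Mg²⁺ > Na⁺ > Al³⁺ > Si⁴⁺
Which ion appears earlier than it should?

Scanning neighbour by neighbour, only Mg²⁺/Na⁺ violates a trend: both have 10 electrons but Z(Mg)=12 > Z(Na)=11, so Mg²⁺ should be the smaller of the two. That makes Mg²⁺ the one sitting a position early relative to where it belongs.

Mg²⁺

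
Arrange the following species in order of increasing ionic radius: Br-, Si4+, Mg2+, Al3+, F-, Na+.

Si4+ < Al3+ < Mg2+ < Na+ < F- < Br-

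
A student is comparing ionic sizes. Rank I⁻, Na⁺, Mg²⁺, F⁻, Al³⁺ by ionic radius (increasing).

Al³⁺ < Mg²⁺ < Na⁺ < F⁻ < I⁻

First list Z and electron count for each: Al³⁺: 10 e⁻, Z=13, Mg²⁺: 10 e⁻, Z=12, Na⁺: 10 e⁻, Z=11, F⁻: 10 e⁻, Z=9, I⁻: 54 e⁻, Z=53. Al³⁺ < Mg²⁺ (isoelectronic, higher Z=13 is smaller); Mg²⁺ < Na⁺ (isoelectronic, higher Z=12 is smaller); Na⁺ < F⁻ (isoelectronic, higher Z=11 is smaller); F⁻ < I⁻ (same group, period 2 vs 5).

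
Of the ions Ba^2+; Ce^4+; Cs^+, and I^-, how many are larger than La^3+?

Each ion has 54 electrons. The ranking follows nuclear charge in reverse — greater Z gives a smaller radius. Ce^4+ (Z=58), La^3+ (Z=57), Ba^2+ (Z=56), Cs^+ (Z=55), I^- (Z=53).
Overall: Ce^4+ < La^3+ < Ba^2+ < Cs^+ < I^-. La^3+ has 1 below it and 3 above. So 3 are larger.

3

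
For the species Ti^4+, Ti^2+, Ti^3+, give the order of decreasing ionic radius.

Ti^2+ > Ti^3+ > Ti^4+

For a single element, ionic radius drops as positive charge rises — Ti^4+ < Ti^2+.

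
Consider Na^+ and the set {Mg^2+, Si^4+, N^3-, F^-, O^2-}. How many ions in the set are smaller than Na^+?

2

These species are isoelectronic with 10 electrons. The only difference is the number of protons: Si^4+ (Z=14), Mg^2+ (Z=12), Na^+ (Z=11), F^- (Z=9), O^2- (Z=8), N^3- (Z=7). The strongest nuclear pull (Si^4+) gives the smallest ion.
Placing each against Na^+: smaller — Si^4+, Mg^2+; larger — F^-, O^2-, N^3-. Count: 2.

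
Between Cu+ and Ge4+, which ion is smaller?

Ge4+

Each ion has 28 electrons. The ranking follows nuclear charge in reverse — greater Z gives a smaller radius. Ge4+ (Z=32), Cu+ (Z=29).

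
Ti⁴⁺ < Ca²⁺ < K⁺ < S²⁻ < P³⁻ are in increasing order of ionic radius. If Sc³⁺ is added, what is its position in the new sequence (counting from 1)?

2

These species are isoelectronic with 18 electrons. The only difference is the number of protons: Ti⁴⁺ (Z=22), Sc³⁺ (Z=21), Ca²⁺ (Z=20), K⁺ (Z=19), S²⁻ (Z=16), P³⁻ (Z=15). The strongest nuclear pull (Ti⁴⁺) gives the smallest ion.
Merged order: Ti⁴⁺ < Sc³⁺ < Ca²⁺ < K⁺ < S²⁻ < P³⁻ — Sc³⁺ is number 2.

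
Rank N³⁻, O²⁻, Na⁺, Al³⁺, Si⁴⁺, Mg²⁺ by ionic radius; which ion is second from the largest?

These species are isoelectronic with 10 electrons. The only difference is the number of protons: Si⁴⁺ (Z=14), Al³⁺ (Z=13), Mg²⁺ (Z=12), Na⁺ (Z=11), O²⁻ (Z=8), N³⁻ (Z=7). The strongest nuclear pull (Si⁴⁺) gives the smallest ion.
That gives Si⁴⁺ < Al³⁺ < Mg²⁺ < Na⁺ < O²⁻ < N³⁻. From the largest end, number 2 is O²⁻.

O²⁻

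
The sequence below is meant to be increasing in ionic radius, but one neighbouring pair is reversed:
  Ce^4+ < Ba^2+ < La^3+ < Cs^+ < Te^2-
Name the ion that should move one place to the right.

Compare adjacent ions: La^3+ and Ba^2+ share 54 electrons; the higher nuclear charge on La (Z=57) contracts it more, so La^3+ < Ba^2+ — yet in this increasing list Ba^2+ sits before La^3+. Nothing else is reversed, so Ba^2+ should move one place to the right.

Ba^2+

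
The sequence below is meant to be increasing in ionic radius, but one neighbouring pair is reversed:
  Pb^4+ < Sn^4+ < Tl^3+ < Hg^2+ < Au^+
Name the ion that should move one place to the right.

Compare adjacent ions: both in group 14 with the same charge; Sn^4+ (period 5) has the smaller radius — yet in this increasing list Pb^4+ sits before Sn^4+. Nothing else is reversed, so Pb^4+ should move one place to the right.

Pb^4+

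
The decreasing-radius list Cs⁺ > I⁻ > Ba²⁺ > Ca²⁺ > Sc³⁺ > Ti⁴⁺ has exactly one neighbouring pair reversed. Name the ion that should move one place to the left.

I⁻

Scanning neighbour by neighbour, only Cs⁺/I⁻ violates a trend: Cs⁺ and I⁻ share 54 electrons; the higher nuclear charge on Cs (Z=55) contracts it more, so Cs⁺ < I⁻. That makes I⁻ the one sitting a position late relative to where it belongs.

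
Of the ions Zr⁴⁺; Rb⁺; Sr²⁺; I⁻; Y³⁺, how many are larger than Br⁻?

1

First list Z and electron count for each: Zr⁴⁺: 36 e⁻, Z=40, Y³⁺: 36 e⁻, Z=39, Sr²⁺: 36 e⁻, Z=38, Rb⁺: 36 e⁻, Z=37, Br⁻: 36 e⁻, Z=35, I⁻: 54 e⁻, Z=53. Zr⁴⁺ < Y³⁺ (both 36 e⁻, Z=40>39); Y³⁺ < Sr²⁺ (isoelectronic, higher Z=39 is smaller); Sr²⁺ < Rb⁺ (both 36 e⁻, Z=38>37); Rb⁺ < Br⁻ (both 36 e⁻, Z=37>35); Br⁻ < I⁻ (same group, period 4 vs 5).
Relative to Br⁻, the ions that are larger are I⁻. That's 1.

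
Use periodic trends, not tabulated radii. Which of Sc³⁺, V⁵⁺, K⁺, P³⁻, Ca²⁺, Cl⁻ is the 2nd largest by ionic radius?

Each ion has 18 electrons. The ranking follows nuclear charge in reverse — greater Z gives a smaller radius. V⁵⁺ (Z=23), Sc³⁺ (Z=21), Ca²⁺ (Z=20), K⁺ (Z=19), Cl⁻ (Z=17), P³⁻ (Z=15).
Ordering: V⁵⁺ < Sc³⁺ < Ca²⁺ < K⁺ < Cl⁻ < P³⁻. The 2nd largest is Cl⁻.

Cl⁻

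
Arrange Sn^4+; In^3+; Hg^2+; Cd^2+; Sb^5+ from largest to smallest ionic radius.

Work out protons and electrons: Sb^5+: 46 e⁻, Z=51, Sn^4+: 46 e⁻, Z=50, In^3+: 46 e⁻, Z=49, Cd^2+: 46 e⁻, Z=48, Hg^2+: 78 e⁻, Z=80. Sb^5+ < Sn^4+ (isoelectronic, higher Z=51 is smaller); Sn^4+ < In^3+ (isoelectronic, higher Z=50 is smaller); In^3+ < Cd^2+ (both 46 e⁻, Z=49>48); Cd^2+ < Hg^2+ (same group, period 5 vs 6).

Hg^2+ > Cd^2+ > In^3+ > Sn^4+ > Sb^5+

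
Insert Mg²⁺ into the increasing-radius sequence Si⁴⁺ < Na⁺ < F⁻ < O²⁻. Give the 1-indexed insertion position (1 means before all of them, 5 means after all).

These species are isoelectronic with 10 electrons. The only difference is the number of protons: Si⁴⁺ (Z=14), Mg²⁺ (Z=12), Na⁺ (Z=11), F⁻ (Z=9), O²⁻ (Z=8). The strongest nuclear pull (Si⁴⁺) gives the smallest ion.
Merged order: Si⁴⁺ < Mg²⁺ < Na⁺ < F⁻ < O²⁻ — Mg²⁺ is number 2.

2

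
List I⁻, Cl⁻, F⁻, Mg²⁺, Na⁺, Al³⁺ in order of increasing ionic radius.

First list Z and electron count for each: Al³⁺ (Z=13, 10 e⁻), Mg²⁺ (Z=12, 10 e⁻), Na⁺ (Z=11, 10 e⁻), F⁻ (Z=9, 10 e⁻), Cl⁻ (Z=17, 18 e⁻), I⁻ (Z=53, 54 e⁻). Al³⁺ < Mg²⁺ (isoelectronic, higher Z=13 is smaller); Mg²⁺ < Na⁺ (isoelectronic, higher Z=12 is smaller); Na⁺ < F⁻ (isoelectronic, higher Z=11 is smaller); F⁻ < Cl⁻ (same group, 1 shell fewer); Cl⁻ < I⁻ (same group, 2 shells fewer).

Al³⁺ < Mg²⁺ < Na⁺ < F⁻ < Cl⁻ < I⁻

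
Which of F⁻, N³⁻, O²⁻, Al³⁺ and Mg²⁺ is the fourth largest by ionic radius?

These species are isoelectronic with 10 electrons. The only difference is the number of protons: Al³⁺ (Z=13), Mg²⁺ (Z=12), F⁻ (Z=9), O²⁻ (Z=8), N³⁻ (Z=7). The strongest nuclear pull (Al³⁺) gives the smallest ion.
So the order is Al³⁺ < Mg²⁺ < F⁻ < O²⁻ < N³⁻; the 4th-largest ion is Mg²⁺.

Mg²⁺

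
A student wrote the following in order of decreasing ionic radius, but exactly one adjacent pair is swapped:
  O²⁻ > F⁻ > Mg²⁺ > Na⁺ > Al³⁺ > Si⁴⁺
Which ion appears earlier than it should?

Scanning neighbour by neighbour, only Mg²⁺/Na⁺ violates a trend: both have 10 electrons but Z(Mg)=12 > Z(Na)=11, so Mg²⁺ should be the smaller of the two. That makes Mg²⁺ the one sitting a position early relative to where it belongs.

Mg²⁺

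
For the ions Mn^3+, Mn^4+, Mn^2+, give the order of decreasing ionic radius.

These are all Mn ions. Removing more electrons (higher positive charge) pulls the remaining electrons in closer, so Mn^4+ is smallest and Mn^2+ is largest.

Mn^2+ > Mn^3+ > Mn^4+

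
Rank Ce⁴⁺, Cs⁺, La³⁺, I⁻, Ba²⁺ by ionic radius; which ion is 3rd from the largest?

All of these have 54 electrons (isoelectronic). With the same electron cloud, the ion with the most protons pulls it in tightest. Nuclear charges: Ce⁴⁺ (Z=58), La³⁺ (Z=57), Ba²⁺ (Z=56), Cs⁺ (Z=55), I⁻ (Z=53). Highest Z is smallest.
Full ascending order: Ce⁴⁺ < La³⁺ < Ba²⁺ < Cs⁺ < I⁻. Counting from the largest, position 3 is Ba²⁺.

Ba²⁺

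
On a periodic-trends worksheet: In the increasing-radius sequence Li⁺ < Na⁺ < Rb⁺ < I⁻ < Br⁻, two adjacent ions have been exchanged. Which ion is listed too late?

Br⁻

Check each adjacent pair. I⁻ and Br⁻ are reversed: Br⁻ and I⁻ are in one column with the same charge; the lighter period-4 ion has one fewer shell and is smaller. No other neighbouring pair contradicts the periodic trends, so Br⁻ is the ion listed too late.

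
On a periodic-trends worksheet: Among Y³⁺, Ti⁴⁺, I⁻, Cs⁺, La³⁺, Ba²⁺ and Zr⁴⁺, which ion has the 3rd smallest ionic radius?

Y³⁺

First list Z and electron count for each: Ti⁴⁺ (Z=22, 18 e⁻), Zr⁴⁺ (Z=40, 36 e⁻), Y³⁺ (Z=39, 36 e⁻), La³⁺ (Z=57, 54 e⁻), Ba²⁺ (Z=56, 54 e⁻), Cs⁺ (Z=55, 54 e⁻), I⁻ (Z=53, 54 e⁻). Ti⁴⁺ < Zr⁴⁺ (same group, 1 shell fewer); Zr⁴⁺ < Y³⁺ (isoelectronic, higher Z=40 is smaller); Y³⁺ < La³⁺ (same group, period 5 vs 6); La³⁺ < Ba²⁺ (both 54 e⁻, Z=57>56); Ba²⁺ < Cs⁺ (both 54 e⁻, Z=56>55); Cs⁺ < I⁻ (both 54 e⁻, Z=55>53).
So the order is Ti⁴⁺ < Zr⁴⁺ < Y³⁺ < La³⁺ < Ba²⁺ < Cs⁺ < I⁻; the 3rd-smallest ion is Y³⁺.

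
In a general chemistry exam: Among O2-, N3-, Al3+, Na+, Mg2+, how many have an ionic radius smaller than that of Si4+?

0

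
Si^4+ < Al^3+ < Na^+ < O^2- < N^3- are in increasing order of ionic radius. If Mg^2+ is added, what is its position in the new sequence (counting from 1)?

3

Isoelectronic series (10 e⁻ each). Size is set by nuclear charge: more protons means a smaller ion. Si^4+ (Z=14), Al^3+ (Z=13), Mg^2+ (Z=12), Na^+ (Z=11), O^2- (Z=8), N^3- (Z=7).
With Mg^2+ included the full order is Si^4+ < Al^3+ < Mg^2+ < Na^+ < O^2- < N^3-, so it takes position 3.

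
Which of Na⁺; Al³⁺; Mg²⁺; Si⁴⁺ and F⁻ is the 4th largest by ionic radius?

All of these have 10 electrons (isoelectronic). With the same electron cloud, the ion with the most protons pulls it in tightest. Nuclear charges: Si⁴⁺ (Z=14), Al³⁺ (Z=13), Mg²⁺ (Z=12), Na⁺ (Z=11), F⁻ (Z=9). Highest Z is smallest.
Ordering: Si⁴⁺ < Al³⁺ < Mg²⁺ < Na⁺ < F⁻. The 4th largest is Al³⁺.

Al³⁺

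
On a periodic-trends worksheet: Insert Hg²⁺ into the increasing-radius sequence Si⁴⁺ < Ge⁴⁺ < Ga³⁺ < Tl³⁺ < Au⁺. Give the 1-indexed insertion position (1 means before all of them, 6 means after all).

First list Z and electron count for each: Si⁴⁺ has 10 e⁻ (Z=14), Ge⁴⁺ has 28 e⁻ (Z=32), Ga³⁺ has 28 e⁻ (Z=31), Tl³⁺ has 78 e⁻ (Z=81), Hg²⁺ has 78 e⁻ (Z=80), Au⁺ has 78 e⁻ (Z=79). Si⁴⁺ < Ge⁴⁺ (same group, period 3 vs 4); Ge⁴⁺ < Ga³⁺ (both 28 e⁻, Z=32>31); Ga³⁺ < Tl³⁺ (same group, 2 shells fewer); Tl³⁺ < Hg²⁺ (isoelectronic, higher Z=81 is smaller); Hg²⁺ < Au⁺ (both 78 e⁻, Z=80>79).
Merged order: Si⁴⁺ < Ge⁴⁺ < Ga³⁺ < Tl³⁺ < Hg²⁺ < Au⁺ — Hg²⁺ is number 5.

5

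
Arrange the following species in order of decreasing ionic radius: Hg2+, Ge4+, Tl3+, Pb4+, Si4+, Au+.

First list Z and electron count for each: Si4+ has 10 e⁻ (Z=14), Ge4+ has 28 e⁻ (Z=32), Pb4+ has 78 e⁻ (Z=82), Tl3+ has 78 e⁻ (Z=81), Hg2+ has 78 e⁻ (Z=80), Au+ has 78 e⁻ (Z=79). Si4+ < Ge4+ (same group, 1 shell fewer); Ge4+ < Pb4+ (same group, 2 shells fewer); Pb4+ < Tl3+ (both 78 e⁻, Z=82>81); Tl3+ < Hg2+ (both 78 e⁻, Z=81>80); Hg2+ < Au+ (isoelectronic, higher Z=80 is smaller).

Au+ > Hg2+ > Tl3+ > Pb4+ > Ge4+ > Si4+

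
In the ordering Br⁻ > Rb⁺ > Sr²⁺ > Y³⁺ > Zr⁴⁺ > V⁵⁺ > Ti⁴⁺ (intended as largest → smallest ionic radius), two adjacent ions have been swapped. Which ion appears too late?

Ti⁴⁺

Check each adjacent pair. V⁵⁺ and Ti⁴⁺ are reversed: V⁵⁺ and Ti⁴⁺ share 18 electrons; the higher nuclear charge on V (Z=23) contracts it more, so V⁵⁺ < Ti⁴⁺. No other neighbouring pair contradicts the periodic trends, so Ti⁴⁺ is the ion listed too late.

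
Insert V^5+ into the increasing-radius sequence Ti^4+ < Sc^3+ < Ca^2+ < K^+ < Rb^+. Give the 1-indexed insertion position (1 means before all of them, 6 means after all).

V^5+: 18 e⁻, Z=23, Ti^4+: 18 e⁻, Z=22, Sc^3+: 18 e⁻, Z=21, Ca^2+: 18 e⁻, Z=20, K^+: 18 e⁻, Z=19, Rb^+: 36 e⁻, Z=37. V^5+ < Ti^4+ (isoelectronic, higher Z=23 is smaller); Ti^4+ < Sc^3+ (both 18 e⁻, Z=22>21); Sc^3+ < Ca^2+ (both 18 e⁻, Z=21>20); Ca^2+ < K^+ (both 18 e⁻, Z=20>19); K^+ < Rb^+ (same group, period 4 vs 5).
The complete sequence is V^5+ < Ti^4+ < Sc^3+ < Ca^2+ < K^+ < Rb^+. V^5+ sits at position 1.

1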